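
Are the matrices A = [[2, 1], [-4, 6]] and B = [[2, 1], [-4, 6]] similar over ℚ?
Two matrices over a field are similar if and only if they have the same invariant factors.

Both A and B have characteristic polynomial (x - 4)^2 and minimal polynomial (x - 4)^2. Computing further, both have invariant factors (x - 4)^2. Hence A and B are similar.

Yes.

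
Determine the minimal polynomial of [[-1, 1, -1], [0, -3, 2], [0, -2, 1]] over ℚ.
The characteristic polynomial factors as (x + 1)^3. The minimal polynomial is ∏(x - λ)^{k_λ} where k_λ is the size of the largest Jordan block at λ.

For λ = -1: rank(A + I) = 1, and the largest Jordan block has size 2 (the smallest k with rank((A + I)^k) = rank((A + I)^(k+1))).

So m_A(x) = (x + 1)^2.

m_A(x) = (x + 1)^2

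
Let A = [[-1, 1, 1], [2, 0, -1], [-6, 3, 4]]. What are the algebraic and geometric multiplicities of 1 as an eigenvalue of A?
The characteristic polynomial is (x - 1)^3, so the factor x - 1 appears with exponent 3: the algebraic multiplicity is 3.

rank(A - I) = 1, so the eigenspace has dimension 3 - 1 = 2: the geometric multiplicity is 2.

Since 2 < 3, A is not diagonalizable.

algebraic multiplicity 3, geometric multiplicity 2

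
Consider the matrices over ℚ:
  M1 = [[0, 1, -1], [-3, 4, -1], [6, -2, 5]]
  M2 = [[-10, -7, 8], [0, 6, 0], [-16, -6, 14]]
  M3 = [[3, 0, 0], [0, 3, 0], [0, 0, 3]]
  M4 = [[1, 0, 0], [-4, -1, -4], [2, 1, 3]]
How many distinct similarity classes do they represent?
4 classes: {M1}, {M2}, {M3}, {M4}

Characteristic polynomials: χ_{M1} = (x - 3)^3, χ_{M2} = (x - 6)^2(x + 2), χ_{M3} = (x - 3)^3, χ_{M4} = (x - 1)^3.

{M1}: invariant factors x - 3, (x - 3)^2.

{M2}: invariant factors (x - 6)^2(x + 2).

{M3}: invariant factors x - 3, x - 3, x - 3.

{M4}: invariant factors x - 1, (x - 1)^2.

Matrices are similar if and only if their invariant-factor lists agree; the partition into similarity classes is {M1}, {M2}, {M3}, {M4}.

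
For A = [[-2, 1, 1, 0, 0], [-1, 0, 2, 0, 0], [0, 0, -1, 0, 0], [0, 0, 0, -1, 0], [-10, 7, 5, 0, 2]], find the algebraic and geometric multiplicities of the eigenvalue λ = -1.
algebraic multiplicity 4, geometric multiplicity 2

The characteristic polynomial is (x - 2)(x + 1)^4, so the factor x + 1 appears with exponent 4: the algebraic multiplicity is 4.

rank(A + I) = 3, so the eigenspace has dimension 5 - 3 = 2: the geometric multiplicity is 2.

Since 2 < 4, A is not diagonalizable.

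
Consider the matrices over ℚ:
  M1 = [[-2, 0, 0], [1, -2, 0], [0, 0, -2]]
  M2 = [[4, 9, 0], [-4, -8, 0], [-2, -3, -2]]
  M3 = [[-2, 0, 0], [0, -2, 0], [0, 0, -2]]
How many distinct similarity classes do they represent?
Characteristic polynomials: χ_{M1} = (x + 2)^3, χ_{M2} = (x + 2)^3, χ_{M3} = (x + 2)^3.

{M1, M2}: invariant factors x + 2, (x + 2)^2.

{M3}: invariant factors x + 2, x + 2, x + 2.

Matrices are similar if and only if their invariant-factor lists agree; the partition into similarity classes is {M1, M2}, {M3}.

2 classes: {M1, M2}, {M3}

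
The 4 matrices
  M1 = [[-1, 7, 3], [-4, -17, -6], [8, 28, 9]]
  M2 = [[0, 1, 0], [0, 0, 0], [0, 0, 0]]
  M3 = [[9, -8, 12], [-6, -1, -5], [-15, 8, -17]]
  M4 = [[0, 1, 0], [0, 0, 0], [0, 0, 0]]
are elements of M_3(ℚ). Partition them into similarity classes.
Characteristic polynomials: χ_{M1} = (x + 3)^3, χ_{M2} = x^3, χ_{M3} = (x + 3)^3, χ_{M4} = x^3.

{M1}: invariant factors x + 3, (x + 3)^2.

{M2, M4}: invariant factors x, x^2.

{M3}: invariant factors (x + 3)^3.

Matrices are similar if and only if their invariant-factor lists agree; the partition into similarity classes is {M1}, {M2, M4}, {M3}.

3 classes: {M1}, {M2, M4}, {M3}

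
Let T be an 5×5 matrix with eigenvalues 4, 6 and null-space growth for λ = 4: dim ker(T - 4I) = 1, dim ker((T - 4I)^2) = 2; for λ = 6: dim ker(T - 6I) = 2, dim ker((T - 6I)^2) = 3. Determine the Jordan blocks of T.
Jordan blocks: (4, 2), (6, 2), (6, 1)

λ = 4: successive nullity increments [1, 1] count blocks of size ≥ k; block sizes are [2].
λ = 6: successive nullity increments [2, 1] count blocks of size ≥ k; block sizes are [2, 1].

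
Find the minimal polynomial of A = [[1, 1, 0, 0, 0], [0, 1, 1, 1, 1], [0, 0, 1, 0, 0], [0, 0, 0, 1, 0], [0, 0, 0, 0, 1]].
The characteristic polynomial factors as (x - 1)^5. The minimal polynomial is ∏(x - λ)^{k_λ} where k_λ is the size of the largest Jordan block at λ.

For λ = 1: rank(A - I) = 2, and the largest Jordan block has size 3 (the smallest k with rank((A - I)^k) = rank((A - I)^(k+1))).

So m_A(x) = (x - 1)^3.

m_A(x) = (x - 1)^3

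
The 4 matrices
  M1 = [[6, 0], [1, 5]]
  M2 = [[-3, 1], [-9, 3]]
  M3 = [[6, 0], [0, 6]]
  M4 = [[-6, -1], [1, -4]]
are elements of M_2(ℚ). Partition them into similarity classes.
4 classes: {M1}, {M2}, {M3}, {M4}

Characteristic polynomials: χ_{M1} = (x - 6)(x - 5), χ_{M2} = x^2, χ_{M3} = (x - 6)^2, χ_{M4} = (x + 5)^2.

{M1}: invariant factors (x - 6)(x - 5).

{M2}: invariant factors x^2.

{M3}: invariant factors x - 6, x - 6.

{M4}: invariant factors (x + 5)^2.

Matrices are similar if and only if their invariant-factor lists agree; the partition into similarity classes is {M1}, {M2}, {M3}, {M4}.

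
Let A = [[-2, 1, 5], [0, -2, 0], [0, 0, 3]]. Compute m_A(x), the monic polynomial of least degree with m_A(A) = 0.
m_A(x) = (x - 3)(x + 2)^2

The characteristic polynomial factors as (x - 3)(x + 2)^2. The minimal polynomial is ∏(x - λ)^{k_λ} where k_λ is the size of the largest Jordan block at λ.

For λ = -2: rank(A + 2I) = 2, and the largest Jordan block has size 2 (the smallest k with rank((A + 2I)^k) = rank((A + 2I)^(k+1))).
For λ = 3: rank(A - 3I) = 2, and the largest Jordan block has size 1 (the smallest k with rank((A - 3I)^k) = rank((A - 3I)^(k+1))).

So m_A(x) = (x - 3)(x + 2)^2.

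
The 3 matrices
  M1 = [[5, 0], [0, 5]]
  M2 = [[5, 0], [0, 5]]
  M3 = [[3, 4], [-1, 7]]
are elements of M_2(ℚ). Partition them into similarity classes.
2 classes: {M1, M2}, {M3}

Characteristic polynomials: χ_{M1} = (x - 5)^2, χ_{M2} = (x - 5)^2, χ_{M3} = (x - 5)^2.

{M1, M2}: invariant factors x - 5, x - 5.

{M3}: invariant factors (x - 5)^2.

Matrices are similar if and only if their invariant-factor lists agree; the partition into similarity classes is {M1, M2}, {M3}.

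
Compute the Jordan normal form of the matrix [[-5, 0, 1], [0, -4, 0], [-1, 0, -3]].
J = [[-4, 1, 0], [0, -4, 0], [0, 0, -4]]

The characteristic polynomial is det(xI - A) = (x + 4)^3, so the eigenvalues are -4 (algebraic multiplicity 3).

For λ = -4: rank(A + 4I) = 1, rank((A + 4I)^2) = 0. The eigenspace has dimension 3 - 1 = 2, so there are 2 Jordan blocks; the rank sequence gives block sizes [2, 1].

Assembling the blocks gives the Jordan form J above.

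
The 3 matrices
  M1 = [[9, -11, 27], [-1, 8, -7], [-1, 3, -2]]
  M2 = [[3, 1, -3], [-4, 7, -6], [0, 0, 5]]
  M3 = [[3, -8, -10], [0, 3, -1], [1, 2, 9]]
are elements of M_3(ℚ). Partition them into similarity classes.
2 classes: {M1, M3}, {M2}

Characteristic polynomials: χ_{M1} = (x - 5)^3, χ_{M2} = (x - 5)^3, χ_{M3} = (x - 5)^3.

{M1, M3}: invariant factors (x - 5)^3.

{M2}: invariant factors x - 5, (x - 5)^2.

Matrices are similar if and only if their invariant-factor lists agree; the partition into similarity classes is {M1, M3}, {M2}.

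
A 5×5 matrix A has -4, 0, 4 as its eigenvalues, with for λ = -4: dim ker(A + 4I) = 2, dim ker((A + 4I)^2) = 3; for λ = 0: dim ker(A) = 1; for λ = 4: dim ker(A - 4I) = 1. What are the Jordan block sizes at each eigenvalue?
Jordan blocks: (-4, 2), (-4, 1), (0, 1), (4, 1)

λ = -4: successive nullity increments [2, 1] count blocks of size ≥ k; block sizes are [2, 1].
λ = 0: successive nullity increments [1] count blocks of size ≥ k; block sizes are [1].
λ = 4: successive nullity increments [1] count blocks of size ≥ k; block sizes are [1].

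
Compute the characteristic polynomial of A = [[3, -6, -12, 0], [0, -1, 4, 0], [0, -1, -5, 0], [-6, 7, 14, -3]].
xI - A = [[x - 3, 6, 12, 0], [0, x + 1, -4, 0], [0, 1, x + 5, 0], [6, -7, -14, x + 3]].

Expanding det(xI - A) along the first row:
det(xI - A) = + (x - 3)·det([[x + 1, -4, 0], [1, x + 5, 0], [-7, -14, x + 3]]) - (6)·det([[0, -4, 0], [0, x + 5, 0], [6, -14, x + 3]]) + (12)·det([[0, x + 1, 0], [0, 1, 0], [6, -7, x + 3]]) - (0)·det([[0, x + 1, -4], [0, 1, x + 5], [6, -7, -14]]).

Evaluating gives χ_A(x) = x^4 + 6x^3 - 54x - 81 = (x - 3)(x + 3)^3.

χ_A(x) = (x - 3)(x + 3)^3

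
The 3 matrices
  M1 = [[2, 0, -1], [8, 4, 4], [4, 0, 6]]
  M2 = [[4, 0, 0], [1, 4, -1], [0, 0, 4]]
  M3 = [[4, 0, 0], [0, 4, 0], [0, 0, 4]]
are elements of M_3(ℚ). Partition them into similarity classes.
2 classes: {M1, M2}, {M3}

Characteristic polynomials: χ_{M1} = (x - 4)^3, χ_{M2} = (x - 4)^3, χ_{M3} = (x - 4)^3.

{M1, M2}: invariant factors x - 4, (x - 4)^2.

{M3}: invariant factors x - 4, x - 4, x - 4.

Matrices are similar if and only if their invariant-factor lists agree; the partition into similarity classes is {M1, M2}, {M3}.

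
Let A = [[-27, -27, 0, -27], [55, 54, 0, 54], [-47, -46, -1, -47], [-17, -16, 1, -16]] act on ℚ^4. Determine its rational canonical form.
R = [[0, 0, 0, -27], [1, 0, 0, 54], [0, 1, 0, -36], [0, 0, 1, 10]]

The invariant factors of A (the non-unit diagonal entries of the Smith normal form of xI - A over ℚ[x]) are (x - 3)^3(x - 1), each dividing the next. The characteristic polynomial is their product, (x - 3)^3(x - 1).

The rational canonical form is the block-diagonal matrix of companion matrices C(f_i):
R = [[0, 0, 0, -27], [1, 0, 0, 54], [0, 1, 0, -36], [0, 0, 1, 10]].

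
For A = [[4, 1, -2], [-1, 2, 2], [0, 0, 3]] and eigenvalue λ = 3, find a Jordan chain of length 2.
v_1 = [[11, -6, 2]]^T, v_2 = [[1, -1, 0]]^T

We seek v_1 ∈ ker((A - 3I)^2) \ ker(A - 3I), then set v_{i+1} = (A - 3I) v_i.

One such chain is v_1 = [[11, -6, 2]]^T, v_2 = [[1, -1, 0]]^T. Check: (A - 3I) v_2 = [[0, 0, 0]]^T = 0.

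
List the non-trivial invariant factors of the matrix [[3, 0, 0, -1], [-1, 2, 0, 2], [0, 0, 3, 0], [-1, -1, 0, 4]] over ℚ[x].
The Jordan structure of A has elementary divisors (x - 3)^3, (x - 3). Arranging the block sizes at each eigenvalue in decreasing order and taking row products gives the invariant factors.

Invariant factors (smallest first, each dividing the next): x - 3, (x - 3)^3.

Check: the last factor (x - 3)^3 is the minimal polynomial, and the product (x - 3)^4 is the characteristic polynomial.

x - 3, (x - 3)^3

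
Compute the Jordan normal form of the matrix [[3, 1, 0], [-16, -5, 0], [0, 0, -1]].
J = [[-1, 1, 0], [0, -1, 0], [0, 0, -1]]

The characteristic polynomial is det(xI - A) = (x + 1)^3, so the eigenvalues are -1 (algebraic multiplicity 3).

For λ = -1: rank(A + I) = 1, rank((A + I)^2) = 0. The eigenspace has dimension 3 - 1 = 2, so there are 2 Jordan blocks; the rank sequence gives block sizes [2, 1].

Assembling the blocks gives the Jordan form J above.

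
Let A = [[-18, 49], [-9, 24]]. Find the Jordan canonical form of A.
The characteristic polynomial is det(xI - A) = (x - 3)^2, so the eigenvalues are 3 (algebraic multiplicity 2).

For λ = 3: rank(A - 3I) = 1, rank((A - 3I)^2) = 0. The eigenspace has dimension 2 - 1 = 1, so there is 1 Jordan block; the rank sequence gives block sizes [2].

Assembling the blocks gives the Jordan form J above.

J = [[3, 1], [0, 3]]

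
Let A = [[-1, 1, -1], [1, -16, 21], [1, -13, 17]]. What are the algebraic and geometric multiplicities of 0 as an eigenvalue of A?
The characteristic polynomial is x^3, so the factor x appears with exponent 3: the algebraic multiplicity is 3.

rank(A) = 2, so the eigenspace has dimension 3 - 2 = 1: the geometric multiplicity is 1.

Since 1 < 3, A is not diagonalizable.

algebraic multiplicity 3, geometric multiplicity 1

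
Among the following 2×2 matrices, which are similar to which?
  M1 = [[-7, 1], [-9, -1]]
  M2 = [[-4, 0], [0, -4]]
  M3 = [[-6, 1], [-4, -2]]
2 classes: {M1, M3}, {M2}

Characteristic polynomials: χ_{M1} = (x + 4)^2, χ_{M2} = (x + 4)^2, χ_{M3} = (x + 4)^2.

{M1, M3}: invariant factors (x + 4)^2.

{M2}: invariant factors x + 4, x + 4.

Matrices are similar if and only if their invariant-factor lists agree; the partition into similarity classes is {M1, M3}, {M2}.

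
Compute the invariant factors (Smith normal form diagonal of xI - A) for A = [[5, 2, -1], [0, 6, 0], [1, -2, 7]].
x - 6, (x - 6)^2

The Jordan structure of A has elementary divisors (x - 6)^2, (x - 6). Arranging the block sizes at each eigenvalue in decreasing order and taking row products gives the invariant factors.

Invariant factors (smallest first, each dividing the next): x - 6, (x - 6)^2.

Check: the last factor (x - 6)^2 is the minimal polynomial, and the product (x - 6)^3 is the characteristic polynomial.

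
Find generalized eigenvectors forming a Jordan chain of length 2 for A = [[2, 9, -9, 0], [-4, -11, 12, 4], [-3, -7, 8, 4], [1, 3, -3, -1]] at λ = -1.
We seek v_1 ∈ ker((A + I)^2) \ ker(A + I), then set v_{i+1} = (A + I) v_i.

One such chain is v_1 = [[-2, 1, 0, 0]]^T, v_2 = [[3, -2, -1, 1]]^T. Check: (A + I) v_2 = [[0, 0, 0, 0]]^T = 0.

v_1 = [[-2, 1, 0, 0]]^T, v_2 = [[3, -2, -1, 1]]^T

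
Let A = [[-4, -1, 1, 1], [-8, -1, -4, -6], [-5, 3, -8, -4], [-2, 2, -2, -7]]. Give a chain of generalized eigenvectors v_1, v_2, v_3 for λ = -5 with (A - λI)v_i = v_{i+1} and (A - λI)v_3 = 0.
We seek v_1 ∈ ker((A + 5I)^3) \ ker((A + 5I)^2), then set v_{i+1} = (A + 5I) v_i.

One such chain is v_1 = [[-1, 0, 0, 1]]^T, v_2 = [[0, 2, 1, 0]]^T, v_3 = [[-1, 4, 3, 2]]^T. Check: (A + 5I) v_3 = [[0, 0, 0, 0]]^T = 0.

v_1 = [[-1, 0, 0, 1]]^T, v_2 = [[0, 2, 1, 0]]^T, v_3 = [[-1, 4, 3, 2]]^T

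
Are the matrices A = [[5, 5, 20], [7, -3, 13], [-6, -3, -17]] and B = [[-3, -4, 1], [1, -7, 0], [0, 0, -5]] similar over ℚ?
Two matrices over a field are similar if and only if they have the same invariant factors.

Both A and B have characteristic polynomial (x + 5)^3 and minimal polynomial (x + 5)^3. Computing further, both have invariant factors (x + 5)^3. Hence A and B are similar.

Yes.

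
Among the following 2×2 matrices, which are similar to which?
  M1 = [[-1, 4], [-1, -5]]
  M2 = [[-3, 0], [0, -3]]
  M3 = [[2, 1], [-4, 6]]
3 classes: {M1}, {M2}, {M3}

Characteristic polynomials: χ_{M1} = (x + 3)^2, χ_{M2} = (x + 3)^2, χ_{M3} = (x - 4)^2.

{M1}: invariant factors (x + 3)^2.

{M2}: invariant factors x + 3, x + 3.

{M3}: invariant factors (x - 4)^2.

Matrices are similar if and only if their invariant-factor lists agree; the partition into similarity classes is {M1}, {M2}, {M3}.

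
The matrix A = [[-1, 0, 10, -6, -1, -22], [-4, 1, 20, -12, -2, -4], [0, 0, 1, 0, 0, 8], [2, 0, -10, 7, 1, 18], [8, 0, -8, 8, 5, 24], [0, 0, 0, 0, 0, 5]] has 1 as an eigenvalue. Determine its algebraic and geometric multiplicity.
The characteristic polynomial is (x - 5)^3(x - 1)^3, so the factor x - 1 appears with exponent 3: the algebraic multiplicity is 3.

rank(A - I) = 3, so the eigenspace has dimension 6 - 3 = 3: the geometric multiplicity is 3.

algebraic multiplicity 3, geometric multiplicity 3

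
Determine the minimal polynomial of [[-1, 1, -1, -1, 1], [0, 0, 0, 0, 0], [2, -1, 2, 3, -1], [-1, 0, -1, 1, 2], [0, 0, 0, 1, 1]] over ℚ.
The characteristic polynomial factors as x^2(x - 1)^3. The minimal polynomial is ∏(x - λ)^{k_λ} where k_λ is the size of the largest Jordan block at λ.

For λ = 0: rank(A) = 4, and the largest Jordan block has size 2 (the smallest k with rank(A^k) = rank(A^(k+1))).
For λ = 1: rank(A - I) = 4, and the largest Jordan block has size 3 (the smallest k with rank((A - I)^k) = rank((A - I)^(k+1))).

So m_A(x) = x^2(x - 1)^3.

m_A(x) = x^2(x - 1)^3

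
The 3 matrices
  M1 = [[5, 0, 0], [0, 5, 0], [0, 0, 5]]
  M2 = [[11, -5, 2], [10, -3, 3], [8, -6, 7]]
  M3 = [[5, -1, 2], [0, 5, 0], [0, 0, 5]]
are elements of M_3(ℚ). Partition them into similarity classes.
3 classes: {M1}, {M2}, {M3}

Characteristic polynomials: χ_{M1} = (x - 5)^3, χ_{M2} = (x - 5)^3, χ_{M3} = (x - 5)^3.

{M1}: invariant factors x - 5, x - 5, x - 5.

{M2}: invariant factors (x - 5)^3.

{M3}: invariant factors x - 5, (x - 5)^2.

Matrices are similar if and only if their invariant-factor lists agree; the partition into similarity classes is {M1}, {M2}, {M3}.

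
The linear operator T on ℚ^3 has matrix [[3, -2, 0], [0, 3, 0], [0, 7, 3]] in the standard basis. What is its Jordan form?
The characteristic polynomial is det(xI - A) = (x - 3)^3, so the eigenvalues are 3 (algebraic multiplicity 3).

For λ = 3: rank(A - 3I) = 1, rank((A - 3I)^2) = 0. The eigenspace has dimension 3 - 1 = 2, so there are 2 Jordan blocks; the rank sequence gives block sizes [2, 1].

Assembling the blocks gives the Jordan form J above.

J = [[3, 1, 0], [0, 3, 0], [0, 0, 3]]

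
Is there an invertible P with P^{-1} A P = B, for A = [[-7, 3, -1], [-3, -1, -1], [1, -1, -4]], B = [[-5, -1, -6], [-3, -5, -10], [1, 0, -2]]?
Yes.

Two matrices over a field are similar if and only if they have the same invariant factors.

Both A and B have characteristic polynomial (x + 4)^3 and minimal polynomial (x + 4)^3. Computing further, both have invariant factors (x + 4)^3. Hence A and B are similar.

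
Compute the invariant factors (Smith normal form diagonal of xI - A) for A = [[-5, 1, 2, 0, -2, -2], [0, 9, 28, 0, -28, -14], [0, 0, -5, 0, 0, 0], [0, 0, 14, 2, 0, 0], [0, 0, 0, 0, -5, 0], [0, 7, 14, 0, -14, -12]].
x + 5, (x - 2)(x + 5), (x - 2)(x + 5)^2

The Jordan structure of A has elementary divisors (x + 5)^2, (x + 5), (x + 5), (x - 2), (x - 2). Arranging the block sizes at each eigenvalue in decreasing order and taking row products gives the invariant factors.

Invariant factors (smallest first, each dividing the next): x + 5, (x - 2)(x + 5), (x - 2)(x + 5)^2.

Check: the last factor (x - 2)(x + 5)^2 is the minimal polynomial, and the product (x - 2)^2(x + 5)^4 is the characteristic polynomial.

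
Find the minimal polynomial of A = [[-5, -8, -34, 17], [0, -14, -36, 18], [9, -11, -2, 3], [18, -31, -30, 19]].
m_A(x) = (x - 4)^2(x + 5)^2

The characteristic polynomial factors as (x - 4)^2(x + 5)^2. The minimal polynomial is ∏(x - λ)^{k_λ} where k_λ is the size of the largest Jordan block at λ.

For λ = -5: rank(A + 5I) = 3, and the largest Jordan block has size 2 (the smallest k with rank((A + 5I)^k) = rank((A + 5I)^(k+1))).
For λ = 4: rank(A - 4I) = 3, and the largest Jordan block has size 2 (the smallest k with rank((A - 4I)^k) = rank((A - 4I)^(k+1))).

So m_A(x) = (x - 4)^2(x + 5)^2.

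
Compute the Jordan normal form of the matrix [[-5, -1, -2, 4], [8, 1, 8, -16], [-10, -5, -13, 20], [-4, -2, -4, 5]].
The characteristic polynomial is det(xI - A) = (x + 3)^4, so the eigenvalues are -3 (algebraic multiplicity 4).

For λ = -3: rank(A + 3I) = 1, rank((A + 3I)^2) = 0. The eigenspace has dimension 4 - 1 = 3, so there are 3 Jordan blocks; the rank sequence gives block sizes [2, 1, 1].

Assembling the blocks gives the Jordan form J above.

J = [[-3, 1, 0, 0], [0, -3, 0, 0], [0, 0, -3, 0], [0, 0, 0, -3]]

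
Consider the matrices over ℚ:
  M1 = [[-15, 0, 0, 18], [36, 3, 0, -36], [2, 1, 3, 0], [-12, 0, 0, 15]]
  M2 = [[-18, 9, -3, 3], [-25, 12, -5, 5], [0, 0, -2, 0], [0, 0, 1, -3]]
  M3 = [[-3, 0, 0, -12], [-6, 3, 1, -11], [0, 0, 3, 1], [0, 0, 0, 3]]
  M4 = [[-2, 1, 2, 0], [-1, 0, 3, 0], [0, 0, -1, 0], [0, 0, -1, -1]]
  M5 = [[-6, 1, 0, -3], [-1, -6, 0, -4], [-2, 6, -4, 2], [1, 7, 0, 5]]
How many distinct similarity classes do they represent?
Characteristic polynomials: χ_{M1} = (x - 3)^3(x + 3), χ_{M2} = (x + 2)(x + 3)^3, χ_{M3} = (x - 3)^3(x + 3), χ_{M4} = (x + 1)^4, χ_{M5} = (x - 1)(x + 4)^3.

{M1}: invariant factors x - 3, (x - 3)^2(x + 3).

{M2}: invariant factors x + 3, (x + 2)(x + 3)^2.

{M3}: invariant factors (x - 3)^3(x + 3).

{M4}: invariant factors x + 1, (x + 1)^3.

{M5}: invariant factors x + 4, (x - 1)(x + 4)^2.

Matrices are similar if and only if their invariant-factor lists agree; the partition into similarity classes is {M1}, {M2}, {M3}, {M4}, {M5}.

5 classes: {M1}, {M2}, {M3}, {M4}, {M5}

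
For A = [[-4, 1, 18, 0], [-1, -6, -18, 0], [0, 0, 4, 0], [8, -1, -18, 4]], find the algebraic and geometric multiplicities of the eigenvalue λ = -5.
The characteristic polynomial is (x - 4)^2(x + 5)^2, so the factor x + 5 appears with exponent 2: the algebraic multiplicity is 2.

rank(A + 5I) = 3, so the eigenspace has dimension 4 - 3 = 1: the geometric multiplicity is 1.

Since 1 < 2, A is not diagonalizable.

algebraic multiplicity 2, geometric multiplicity 1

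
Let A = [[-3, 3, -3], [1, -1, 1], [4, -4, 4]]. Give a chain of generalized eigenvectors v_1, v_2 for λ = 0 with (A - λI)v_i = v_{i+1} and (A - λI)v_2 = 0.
We seek v_1 ∈ ker(A^2) \ ker(A), then set v_{i+1} = A v_i.

One such chain is v_1 = [[-2, 1, 2]]^T, v_2 = [[3, -1, -4]]^T. Check: A v_2 = [[0, 0, 0]]^T = 0.

v_1 = [[-2, 1, 2]]^T, v_2 = [[3, -1, -4]]^T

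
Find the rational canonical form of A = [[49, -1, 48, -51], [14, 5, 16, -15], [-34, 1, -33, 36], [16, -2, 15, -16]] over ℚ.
R = [[0, 0, 0, -15], [1, 0, 0, 18], [0, 1, 0, -3], [0, 0, 1, 5]]

The invariant factors of A (the non-unit diagonal entries of the Smith normal form of xI - A over ℚ[x]) are (x - 5)(x^3 + 3x - 3), each dividing the next. The characteristic polynomial is their product, (x - 5)(x^3 + 3x - 3).

The rational canonical form is the block-diagonal matrix of companion matrices C(f_i):
R = [[0, 0, 0, -15], [1, 0, 0, 18], [0, 1, 0, -3], [0, 0, 1, 5]].

Note the characteristic polynomial does not split into linear factors over ℚ, so A has no Jordan form over ℚ; the rational canonical form exists over any field.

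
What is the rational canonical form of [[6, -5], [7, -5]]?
R = [[0, -5], [1, 1]]

The invariant factors of A (the non-unit diagonal entries of the Smith normal form of xI - A over ℚ[x]) are x^2 - x + 5, each dividing the next. The characteristic polynomial is their product, x^2 - x + 5.

The rational canonical form is the block-diagonal matrix of companion matrices C(f_i):
R = [[0, -5], [1, 1]].

Note the characteristic polynomial does not split into linear factors over ℚ, so A has no Jordan form over ℚ; the rational canonical form exists over any field.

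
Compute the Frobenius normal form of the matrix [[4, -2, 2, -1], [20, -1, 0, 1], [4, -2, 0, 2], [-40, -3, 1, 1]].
R = [[0, 0, 0, -36], [1, 0, 0, -24], [0, 1, 0, 8], [0, 0, 1, 4]]

The invariant factors of A (the non-unit diagonal entries of the Smith normal form of xI - A over ℚ[x]) are (x^2 - 2x - 6)^2, each dividing the next. The characteristic polynomial is their product, (x^2 - 2x - 6)^2.

The rational canonical form is the block-diagonal matrix of companion matrices C(f_i):
R = [[0, 0, 0, -36], [1, 0, 0, -24], [0, 1, 0, 8], [0, 0, 1, 4]].

Note the characteristic polynomial does not split into linear factors over ℚ, so A has no Jordan form over ℚ; the rational canonical form exists over any field.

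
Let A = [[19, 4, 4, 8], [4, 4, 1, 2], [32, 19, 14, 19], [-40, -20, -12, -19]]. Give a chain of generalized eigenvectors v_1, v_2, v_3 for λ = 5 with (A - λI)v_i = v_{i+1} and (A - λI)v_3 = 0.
v_1 = [[0, 0, -2, 1]]^T, v_2 = [[0, 0, 1, 0]]^T, v_3 = [[4, 1, 9, -12]]^T

We seek v_1 ∈ ker((A - 5I)^3) \ ker((A - 5I)^2), then set v_{i+1} = (A - 5I) v_i.

One such chain is v_1 = [[0, 0, -2, 1]]^T, v_2 = [[0, 0, 1, 0]]^T, v_3 = [[4, 1, 9, -12]]^T. Check: (A - 5I) v_3 = [[0, 0, 0, 0]]^T = 0.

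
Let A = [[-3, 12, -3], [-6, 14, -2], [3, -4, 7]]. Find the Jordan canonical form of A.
The characteristic polynomial is det(xI - A) = (x - 6)^3, so the eigenvalues are 6 (algebraic multiplicity 3).

For λ = 6: rank(A - 6I) = 1, rank((A - 6I)^2) = 0. The eigenspace has dimension 3 - 1 = 2, so there are 2 Jordan blocks; the rank sequence gives block sizes [2, 1].

Assembling the blocks gives the Jordan form J above.

J = [[6, 1, 0], [0, 6, 0], [0, 0, 6]]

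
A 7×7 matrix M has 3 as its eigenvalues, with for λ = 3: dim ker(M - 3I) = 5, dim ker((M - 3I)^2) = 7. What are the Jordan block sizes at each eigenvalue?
Jordan blocks: (3, 2), (3, 2), (3, 1), (3, 1), (3, 1)

λ = 3: successive nullity increments [5, 2] count blocks of size ≥ k; block sizes are [2, 2, 1, 1, 1].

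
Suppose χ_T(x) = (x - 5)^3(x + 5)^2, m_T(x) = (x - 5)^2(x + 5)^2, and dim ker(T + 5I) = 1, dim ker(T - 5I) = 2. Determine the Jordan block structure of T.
Jordan blocks: (-5, 2), (5, 2), (5, 1)

λ = -5: algebraic multiplicity 2 (exponent in χ_T), largest block size 2 (exponent in m_T), 1 block (geometric multiplicity). This forces block sizes [2].
λ = 5: algebraic multiplicity 3 (exponent in χ_T), largest block size 2 (exponent in m_T), 2 blocks (geometric multiplicity). These force block sizes [2, 1].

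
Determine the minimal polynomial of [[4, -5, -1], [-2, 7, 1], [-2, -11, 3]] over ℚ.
m_A(x) = (x - 6)^2(x - 2)

The characteristic polynomial factors as (x - 6)^2(x - 2). The minimal polynomial is ∏(x - λ)^{k_λ} where k_λ is the size of the largest Jordan block at λ.

For λ = 2: rank(A - 2I) = 2, and the largest Jordan block has size 1 (the smallest k with rank((A - 2I)^k) = rank((A - 2I)^(k+1))).
For λ = 6: rank(A - 6I) = 2, and the largest Jordan block has size 2 (the smallest k with rank((A - 6I)^k) = rank((A - 6I)^(k+1))).

So m_A(x) = (x - 6)^2(x - 2).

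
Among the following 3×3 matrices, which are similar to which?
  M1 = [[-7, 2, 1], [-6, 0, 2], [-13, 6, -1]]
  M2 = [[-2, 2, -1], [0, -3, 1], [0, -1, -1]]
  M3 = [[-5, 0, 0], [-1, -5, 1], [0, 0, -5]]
3 classes: {M1}, {M2}, {M3}

Characteristic polynomials: χ_{M1} = (x + 2)^2(x + 4), χ_{M2} = (x + 2)^3, χ_{M3} = (x + 5)^3.

{M1}: invariant factors (x + 2)^2(x + 4).

{M2}: invariant factors (x + 2)^3.

{M3}: invariant factors x + 5, (x + 5)^2.

Matrices are similar if and only if their invariant-factor lists agree; the partition into similarity classes is {M1}, {M2}, {M3}.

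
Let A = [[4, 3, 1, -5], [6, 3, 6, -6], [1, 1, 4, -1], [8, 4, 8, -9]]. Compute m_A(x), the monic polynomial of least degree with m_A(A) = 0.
m_A(x) = (x - 3)^2(x + 1)(x + 3)

The characteristic polynomial factors as (x - 3)^2(x + 1)(x + 3). The minimal polynomial is ∏(x - λ)^{k_λ} where k_λ is the size of the largest Jordan block at λ.

For λ = -3: rank(A + 3I) = 3, and the largest Jordan block has size 1 (the smallest k with rank((A + 3I)^k) = rank((A + 3I)^(k+1))).
For λ = -1: rank(A + I) = 3, and the largest Jordan block has size 1 (the smallest k with rank((A + I)^k) = rank((A + I)^(k+1))).
For λ = 3: rank(A - 3I) = 3, and the largest Jordan block has size 2 (the smallest k with rank((A - 3I)^k) = rank((A - 3I)^(k+1))).

So m_A(x) = (x - 3)^2(x + 1)(x + 3).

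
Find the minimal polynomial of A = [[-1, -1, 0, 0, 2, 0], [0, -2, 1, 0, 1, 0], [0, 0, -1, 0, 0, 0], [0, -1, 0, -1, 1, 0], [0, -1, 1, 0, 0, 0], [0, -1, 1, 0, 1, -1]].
m_A(x) = (x + 1)^3

The characteristic polynomial factors as (x + 1)^6. The minimal polynomial is ∏(x - λ)^{k_λ} where k_λ is the size of the largest Jordan block at λ.

For λ = -1: rank(A + I) = 3, and the largest Jordan block has size 3 (the smallest k with rank((A + I)^k) = rank((A + I)^(k+1))).

So m_A(x) = (x + 1)^3.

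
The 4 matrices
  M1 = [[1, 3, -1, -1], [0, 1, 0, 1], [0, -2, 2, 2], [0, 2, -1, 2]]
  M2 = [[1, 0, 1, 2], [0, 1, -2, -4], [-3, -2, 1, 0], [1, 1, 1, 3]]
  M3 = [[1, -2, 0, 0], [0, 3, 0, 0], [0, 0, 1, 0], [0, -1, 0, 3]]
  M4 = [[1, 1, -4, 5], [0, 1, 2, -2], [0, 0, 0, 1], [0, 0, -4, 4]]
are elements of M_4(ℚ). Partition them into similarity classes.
2 classes: {M1, M2, M4}, {M3}

Characteristic polynomials: χ_{M1} = (x - 2)^2(x - 1)^2, χ_{M2} = (x - 2)^2(x - 1)^2, χ_{M3} = (x - 3)^2(x - 1)^2, χ_{M4} = (x - 2)^2(x - 1)^2.

{M1, M2, M4}: invariant factors (x - 2)^2(x - 1)^2.

{M3}: invariant factors x - 1, (x - 3)^2(x - 1).

Matrices are similar if and only if their invariant-factor lists agree; the partition into similarity classes is {M1, M2, M4}, {M3}.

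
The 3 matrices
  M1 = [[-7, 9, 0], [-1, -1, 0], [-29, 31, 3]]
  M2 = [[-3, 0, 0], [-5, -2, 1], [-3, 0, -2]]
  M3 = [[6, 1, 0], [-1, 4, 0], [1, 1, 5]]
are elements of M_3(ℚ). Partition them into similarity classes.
Characteristic polynomials: χ_{M1} = (x - 3)(x + 4)^2, χ_{M2} = (x + 2)^2(x + 3), χ_{M3} = (x - 5)^3.

{M1}: invariant factors (x - 3)(x + 4)^2.

{M2}: invariant factors (x + 2)^2(x + 3).

{M3}: invariant factors x - 5, (x - 5)^2.

Matrices are similar if and only if their invariant-factor lists agree; the partition into similarity classes is {M1}, {M2}, {M3}.

3 classes: {M1}, {M2}, {M3}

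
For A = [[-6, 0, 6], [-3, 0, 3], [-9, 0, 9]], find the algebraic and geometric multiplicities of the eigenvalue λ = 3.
The characteristic polynomial is x^2(x - 3), so the factor x - 3 appears with exponent 1: the algebraic multiplicity is 1.

rank(A - 3I) = 2, so the eigenspace has dimension 3 - 2 = 1: the geometric multiplicity is 1.

algebraic multiplicity 1, geometric multiplicity 1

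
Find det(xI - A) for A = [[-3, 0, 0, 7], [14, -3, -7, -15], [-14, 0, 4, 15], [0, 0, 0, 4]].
χ_A(x) = (x - 4)^2(x + 3)^2

xI - A = [[x + 3, 0, 0, -7], [-14, x + 3, 7, 15], [14, 0, x - 4, -15], [0, 0, 0, x - 4]].

Expanding det(xI - A) along the first row:
det(xI - A) = + (x + 3)·det([[x + 3, 7, 15], [0, x - 4, -15], [0, 0, x - 4]]) - (0)·det([[-14, 7, 15], [14, x - 4, -15], [0, 0, x - 4]]) + (0)·det([[-14, x + 3, 15], [14, 0, -15], [0, 0, x - 4]]) - (-7)·det([[-14, x + 3, 7], [14, 0, x - 4], [0, 0, 0]]).

Evaluating gives χ_A(x) = x^4 - 2x^3 - 23x^2 + 24x + 144 = (x - 4)^2(x + 3)^2.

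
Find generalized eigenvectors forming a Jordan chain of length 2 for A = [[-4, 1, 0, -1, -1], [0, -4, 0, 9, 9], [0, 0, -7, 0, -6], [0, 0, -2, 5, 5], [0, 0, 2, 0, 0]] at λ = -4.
v_1 = [[0, 1, 0, 0, 0]]^T, v_2 = [[1, 0, 0, 0, 0]]^T

We seek v_1 ∈ ker((A + 4I)^2) \ ker(A + 4I), then set v_{i+1} = (A + 4I) v_i.

One such chain is v_1 = [[0, 1, 0, 0, 0]]^T, v_2 = [[1, 0, 0, 0, 0]]^T. Check: (A + 4I) v_2 = [[0, 0, 0, 0, 0]]^T = 0.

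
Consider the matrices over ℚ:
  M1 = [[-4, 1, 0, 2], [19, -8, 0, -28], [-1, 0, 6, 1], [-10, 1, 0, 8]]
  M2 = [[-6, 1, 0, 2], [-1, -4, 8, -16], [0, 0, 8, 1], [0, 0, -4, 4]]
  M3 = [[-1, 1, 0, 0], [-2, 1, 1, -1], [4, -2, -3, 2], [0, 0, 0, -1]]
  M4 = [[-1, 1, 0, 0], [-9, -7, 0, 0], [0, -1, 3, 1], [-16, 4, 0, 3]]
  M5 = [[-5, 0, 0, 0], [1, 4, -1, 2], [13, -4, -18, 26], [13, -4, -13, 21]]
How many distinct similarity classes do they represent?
Characteristic polynomials: χ_{M1} = (x - 6)^2(x + 5)^2, χ_{M2} = (x - 6)^2(x + 5)^2, χ_{M3} = (x + 1)^4, χ_{M4} = (x - 3)^2(x + 4)^2, χ_{M5} = (x - 6)^2(x + 5)^2.

{M1, M2}: invariant factors (x - 6)^2(x + 5)^2.

{M3}: invariant factors x + 1, (x + 1)^3.

{M4}: invariant factors (x - 3)^2(x + 4)^2.

{M5}: invariant factors x + 5, (x - 6)^2(x + 5).

Matrices are similar if and only if their invariant-factor lists agree; the partition into similarity classes is {M1, M2}, {M3}, {M4}, {M5}.

4 classes: {M1, M2}, {M3}, {M4}, {M5}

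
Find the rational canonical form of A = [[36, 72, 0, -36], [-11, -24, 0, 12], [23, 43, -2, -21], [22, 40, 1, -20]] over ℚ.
The invariant factors of A (the non-unit diagonal entries of the Smith normal form of xI - A over ℚ[x]) are (x + 2)^2(x + 3)^2, each dividing the next. The characteristic polynomial is their product, (x + 2)^2(x + 3)^2.

The rational canonical form is the block-diagonal matrix of companion matrices C(f_i):
R = [[0, 0, 0, -36], [1, 0, 0, -60], [0, 1, 0, -37], [0, 0, 1, -10]].

R = [[0, 0, 0, -36], [1, 0, 0, -60], [0, 1, 0, -37], [0, 0, 1, -10]]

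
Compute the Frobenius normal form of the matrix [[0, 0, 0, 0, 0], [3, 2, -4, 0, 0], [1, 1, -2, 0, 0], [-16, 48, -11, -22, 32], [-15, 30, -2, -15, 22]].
R = [[0, 0, 0, 0, 0], [1, 0, 0, 0, 0], [0, 1, 0, 0, 0], [0, 0, 1, 0, 4], [0, 0, 0, 1, 0]]

The invariant factors of A (the non-unit diagonal entries of the Smith normal form of xI - A over ℚ[x]) are x^3(x - 2)(x + 2), each dividing the next. The characteristic polynomial is their product, x^3(x - 2)(x + 2).

The rational canonical form is the block-diagonal matrix of companion matrices C(f_i):
R = [[0, 0, 0, 0, 0], [1, 0, 0, 0, 0], [0, 1, 0, 0, 0], [0, 0, 1, 0, 4], [0, 0, 0, 1, 0]].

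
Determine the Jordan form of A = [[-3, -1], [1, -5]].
J = [[-4, 1], [0, -4]]

The characteristic polynomial is det(xI - A) = (x + 4)^2, so the eigenvalues are -4 (algebraic multiplicity 2).

For λ = -4: rank(A + 4I) = 1, rank((A + 4I)^2) = 0. The eigenspace has dimension 2 - 1 = 1, so there is 1 Jordan block; the rank sequence gives block sizes [2].

Assembling the blocks gives the Jordan form J above.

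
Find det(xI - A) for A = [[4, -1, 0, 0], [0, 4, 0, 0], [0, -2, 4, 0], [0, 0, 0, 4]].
χ_A(x) = (x - 4)^4

xI - A = [[x - 4, 1, 0, 0], [0, x - 4, 0, 0], [0, 2, x - 4, 0], [0, 0, 0, x - 4]].

Expanding det(xI - A) along the first row:
det(xI - A) = + (x - 4)·det([[x - 4, 0, 0], [2, x - 4, 0], [0, 0, x - 4]]) - (1)·det([[0, 0, 0], [0, x - 4, 0], [0, 0, x - 4]]) + (0)·det([[0, x - 4, 0], [0, 2, 0], [0, 0, x - 4]]) - (0)·det([[0, x - 4, 0], [0, 2, x - 4], [0, 0, 0]]).

Evaluating gives χ_A(x) = x^4 - 16x^3 + 96x^2 - 256x + 256 = (x - 4)^4.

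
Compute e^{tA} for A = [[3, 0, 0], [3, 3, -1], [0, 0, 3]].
A has Jordan form J = [[3, 1, 0], [0, 3, 0], [0, 0, 3]] with A = PJP^{-1}, so e^{tA} = P e^{tJ} P^{-1}.

For a Jordan block J_k(λ), e^{tJ_k(λ)} = e^{λt} · (I + tN + t^2 N^2/2! + ... + t^{k-1} N^{k-1}/(k-1)!) where N is the nilpotent superdiagonal part.

Assembling the blocks and conjugating back gives the entries of e^{tA} as shown above.

e^{tA} = [[e^{3*t}, 0, 0], [3*t*e^{3*t}, e^{3*t}, -t*e^{3*t}], [0, 0, e^{3*t}]]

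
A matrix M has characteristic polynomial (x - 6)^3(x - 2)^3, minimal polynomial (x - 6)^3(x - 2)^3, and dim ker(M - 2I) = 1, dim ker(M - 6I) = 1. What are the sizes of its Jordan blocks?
λ = 2: algebraic multiplicity 3 (exponent in χ_M), largest block size 3 (exponent in m_M), 1 block (geometric multiplicity). This forces block sizes [3].
λ = 6: algebraic multiplicity 3 (exponent in χ_M), largest block size 3 (exponent in m_M), 1 block (geometric multiplicity). This forces block sizes [3].

Jordan blocks: (2, 3), (6, 3)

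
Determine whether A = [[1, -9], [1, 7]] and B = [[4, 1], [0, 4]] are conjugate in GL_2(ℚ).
Yes.

Two matrices over a field are similar if and only if they have the same invariant factors.

Both A and B have characteristic polynomial (x - 4)^2 and minimal polynomial (x - 4)^2. Computing further, both have invariant factors (x - 4)^2. Hence A and B are similar.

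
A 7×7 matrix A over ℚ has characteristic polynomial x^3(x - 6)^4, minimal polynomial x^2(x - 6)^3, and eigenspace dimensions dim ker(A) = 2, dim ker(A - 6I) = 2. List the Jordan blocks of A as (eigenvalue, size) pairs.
λ = 0: algebraic multiplicity 3 (exponent in χ_A), largest block size 2 (exponent in m_A), 2 blocks (geometric multiplicity). These force block sizes [2, 1].
λ = 6: algebraic multiplicity 4 (exponent in χ_A), largest block size 3 (exponent in m_A), 2 blocks (geometric multiplicity). These force block sizes [3, 1].

Jordan blocks: (0, 2), (0, 1), (6, 3), (6, 1)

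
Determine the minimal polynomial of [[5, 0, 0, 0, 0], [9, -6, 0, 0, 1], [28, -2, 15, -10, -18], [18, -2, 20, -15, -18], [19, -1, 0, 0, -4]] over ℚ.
m_A(x) = (x - 5)(x + 5)^2

The characteristic polynomial factors as (x - 5)^2(x + 5)^3. The minimal polynomial is ∏(x - λ)^{k_λ} where k_λ is the size of the largest Jordan block at λ.

For λ = -5: rank(A + 5I) = 3, and the largest Jordan block has size 2 (the smallest k with rank((A + 5I)^k) = rank((A + 5I)^(k+1))).
For λ = 5: rank(A - 5I) = 3, and the largest Jordan block has size 1 (the smallest k with rank((A - 5I)^k) = rank((A - 5I)^(k+1))).

So m_A(x) = (x - 5)(x + 5)^2.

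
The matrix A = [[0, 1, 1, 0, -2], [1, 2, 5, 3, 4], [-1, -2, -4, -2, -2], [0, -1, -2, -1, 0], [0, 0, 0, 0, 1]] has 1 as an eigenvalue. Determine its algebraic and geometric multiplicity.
algebraic multiplicity 1, geometric multiplicity 1

The characteristic polynomial is x(x - 1)(x + 1)^3, so the factor x - 1 appears with exponent 1: the algebraic multiplicity is 1.

rank(A - I) = 4, so the eigenspace has dimension 5 - 4 = 1: the geometric multiplicity is 1.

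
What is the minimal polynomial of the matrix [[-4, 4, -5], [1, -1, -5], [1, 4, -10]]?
m_A(x) = (x + 5)^2

The characteristic polynomial factors as (x + 5)^3. The minimal polynomial is ∏(x - λ)^{k_λ} where k_λ is the size of the largest Jordan block at λ.

For λ = -5: rank(A + 5I) = 1, and the largest Jordan block has size 2 (the smallest k with rank((A + 5I)^k) = rank((A + 5I)^(k+1))).

So m_A(x) = (x + 5)^2.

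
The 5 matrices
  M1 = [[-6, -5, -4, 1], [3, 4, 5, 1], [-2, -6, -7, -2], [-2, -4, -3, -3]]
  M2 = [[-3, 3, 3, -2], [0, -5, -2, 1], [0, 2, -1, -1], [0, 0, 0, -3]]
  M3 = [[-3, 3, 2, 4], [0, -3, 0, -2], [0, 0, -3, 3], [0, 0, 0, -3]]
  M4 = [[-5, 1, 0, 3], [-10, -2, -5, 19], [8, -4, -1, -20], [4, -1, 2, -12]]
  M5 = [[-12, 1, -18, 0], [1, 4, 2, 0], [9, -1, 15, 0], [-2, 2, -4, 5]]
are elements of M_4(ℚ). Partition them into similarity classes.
3 classes: {M1, M2, M3}, {M4}, {M5}

Characteristic polynomials: χ_{M1} = (x + 3)^4, χ_{M2} = (x + 3)^4, χ_{M3} = (x + 3)^4, χ_{M4} = (x + 5)^4, χ_{M5} = (x - 5)^3(x + 3).

{M1, M2, M3}: invariant factors (x + 3)^2, (x + 3)^2.

{M4}: invariant factors x + 5, (x + 5)^3.

{M5}: invariant factors x - 5, (x - 5)^2(x + 3).

Matrices are similar if and only if their invariant-factor lists agree; the partition into similarity classes is {M1, M2, M3}, {M4}, {M5}.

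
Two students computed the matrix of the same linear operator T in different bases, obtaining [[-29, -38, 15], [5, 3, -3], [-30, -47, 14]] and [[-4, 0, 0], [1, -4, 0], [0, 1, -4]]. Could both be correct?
Two matrices over a field are similar if and only if they have the same invariant factors.

Both A and B have characteristic polynomial (x + 4)^3 and minimal polynomial (x + 4)^3. Computing further, both have invariant factors (x + 4)^3. Hence A and B are similar.

Yes.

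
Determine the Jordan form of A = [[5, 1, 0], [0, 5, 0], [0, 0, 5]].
J = [[5, 1, 0], [0, 5, 0], [0, 0, 5]]

The characteristic polynomial is det(xI - A) = (x - 5)^3, so the eigenvalues are 5 (algebraic multiplicity 3).

For λ = 5: rank(A - 5I) = 1, rank((A - 5I)^2) = 0. The eigenspace has dimension 3 - 1 = 2, so there are 2 Jordan blocks; the rank sequence gives block sizes [2, 1].

Assembling the blocks gives the Jordan form J above.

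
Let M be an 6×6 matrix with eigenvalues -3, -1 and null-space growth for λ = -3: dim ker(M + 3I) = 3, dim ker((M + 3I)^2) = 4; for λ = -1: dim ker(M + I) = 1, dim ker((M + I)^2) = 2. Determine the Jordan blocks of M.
λ = -3: successive nullity increments [3, 1] count blocks of size ≥ k; block sizes are [2, 1, 1].
λ = -1: successive nullity increments [1, 1] count blocks of size ≥ k; block sizes are [2].

Jordan blocks: (-3, 2), (-3, 1), (-3, 1), (-1, 2)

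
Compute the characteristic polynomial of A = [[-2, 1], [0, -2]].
χ_A(x) = (x + 2)^2

xI - A = [[x + 2, -1], [0, x + 2]].

Expanding det(xI - A) along the first row:
det(xI - A) = + (x + 2)·det([[x + 2]]) - (-1)·det([[0]]).

Evaluating gives χ_A(x) = x^2 + 4x + 4 = (x + 2)^2.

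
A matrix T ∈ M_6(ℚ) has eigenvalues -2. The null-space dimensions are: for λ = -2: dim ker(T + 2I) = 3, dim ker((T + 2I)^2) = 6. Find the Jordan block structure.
Jordan blocks: (-2, 2), (-2, 2), (-2, 2)

λ = -2: successive nullity increments [3, 3] count blocks of size ≥ k; block sizes are [2, 2, 2].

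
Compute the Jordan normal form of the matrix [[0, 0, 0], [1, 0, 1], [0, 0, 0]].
J = [[0, 1, 0], [0, 0, 0], [0, 0, 0]]

The characteristic polynomial is det(xI - A) = x^3, so the eigenvalues are 0 (algebraic multiplicity 3).

For λ = 0: rank(A) = 1, rank(A^2) = 0. The eigenspace has dimension 3 - 1 = 2, so there are 2 Jordan blocks; the rank sequence gives block sizes [2, 1].

Assembling the blocks gives the Jordan form J above.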